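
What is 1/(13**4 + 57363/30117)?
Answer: 10039/286743000 ≈ 3.5010e-5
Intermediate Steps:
1/(13**4 + 57363/30117) = 1/(28561 + 57363*(1/30117)) = 1/(28561 + 19121/10039) = 1/(286743000/10039) = 10039/286743000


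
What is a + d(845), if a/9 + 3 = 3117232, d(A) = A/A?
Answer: 28055062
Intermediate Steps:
d(A) = 1
a = 28055061 (a = -27 + 9*3117232 = -27 + 28055088 = 28055061)
a + d(845) = 28055061 + 1 = 28055062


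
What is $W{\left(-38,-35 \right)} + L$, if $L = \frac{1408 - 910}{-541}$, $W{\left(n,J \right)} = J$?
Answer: $- \frac{19433}{541} \approx -35.921$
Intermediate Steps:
$L = - \frac{498}{541}$ ($L = \left(1408 - 910\right) \left(- \frac{1}{541}\right) = 498 \left(- \frac{1}{541}\right) = - \frac{498}{541} \approx -0.92052$)
$W{\left(-38,-35 \right)} + L = -35 - \frac{498}{541} = - \frac{19433}{541}$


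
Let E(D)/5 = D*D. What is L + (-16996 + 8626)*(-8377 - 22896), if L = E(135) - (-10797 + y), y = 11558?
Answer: 261845374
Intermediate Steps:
E(D) = 5*D**2 (E(D) = 5*(D*D) = 5*D**2)
L = 90364 (L = 5*135**2 - (-10797 + 11558) = 5*18225 - 1*761 = 91125 - 761 = 90364)
L + (-16996 + 8626)*(-8377 - 22896) = 90364 + (-16996 + 8626)*(-8377 - 22896) = 90364 - 8370*(-31273) = 90364 + 261755010 = 261845374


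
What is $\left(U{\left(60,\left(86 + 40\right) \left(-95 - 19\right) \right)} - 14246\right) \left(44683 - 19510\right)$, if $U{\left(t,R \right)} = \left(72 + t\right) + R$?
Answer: $-716876694$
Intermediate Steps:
$U{\left(t,R \right)} = 72 + R + t$
$\left(U{\left(60,\left(86 + 40\right) \left(-95 - 19\right) \right)} - 14246\right) \left(44683 - 19510\right) = \left(\left(72 + \left(86 + 40\right) \left(-95 - 19\right) + 60\right) - 14246\right) \left(44683 - 19510\right) = \left(\left(72 + 126 \left(-114\right) + 60\right) - 14246\right) 25173 = \left(\left(72 - 14364 + 60\right) - 14246\right) 25173 = \left(-14232 - 14246\right) 25173 = \left(-28478\right) 25173 = -716876694$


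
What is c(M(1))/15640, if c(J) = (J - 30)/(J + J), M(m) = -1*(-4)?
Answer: -13/62560 ≈ -0.00020780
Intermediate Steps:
M(m) = 4
c(J) = (-30 + J)/(2*J) (c(J) = (-30 + J)/((2*J)) = (-30 + J)*(1/(2*J)) = (-30 + J)/(2*J))
c(M(1))/15640 = ((1/2)*(-30 + 4)/4)/15640 = ((1/2)*(1/4)*(-26))*(1/15640) = -13/4*1/15640 = -13/62560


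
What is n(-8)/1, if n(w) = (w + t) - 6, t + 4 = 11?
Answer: -7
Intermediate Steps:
t = 7 (t = -4 + 11 = 7)
n(w) = 1 + w (n(w) = (w + 7) - 6 = (7 + w) - 6 = 1 + w)
n(-8)/1 = (1 - 8)/1 = -7*1 = -7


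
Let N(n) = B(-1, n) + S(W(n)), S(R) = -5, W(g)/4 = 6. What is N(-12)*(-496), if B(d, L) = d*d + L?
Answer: 7936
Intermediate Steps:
B(d, L) = L + d² (B(d, L) = d² + L = L + d²)
W(g) = 24 (W(g) = 4*6 = 24)
N(n) = -4 + n (N(n) = (n + (-1)²) - 5 = (n + 1) - 5 = (1 + n) - 5 = -4 + n)
N(-12)*(-496) = (-4 - 12)*(-496) = -16*(-496) = 7936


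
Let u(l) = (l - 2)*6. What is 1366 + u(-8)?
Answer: 1306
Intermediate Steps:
u(l) = -12 + 6*l (u(l) = (-2 + l)*6 = -12 + 6*l)
1366 + u(-8) = 1366 + (-12 + 6*(-8)) = 1366 + (-12 - 48) = 1366 - 60 = 1306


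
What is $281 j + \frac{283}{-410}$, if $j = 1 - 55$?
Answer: $- \frac{6221623}{410} \approx -15175.0$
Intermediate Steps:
$j = -54$ ($j = 1 - 55 = -54$)
$281 j + \frac{283}{-410} = 281 \left(-54\right) + \frac{283}{-410} = -15174 + 283 \left(- \frac{1}{410}\right) = -15174 - \frac{283}{410} = - \frac{6221623}{410}$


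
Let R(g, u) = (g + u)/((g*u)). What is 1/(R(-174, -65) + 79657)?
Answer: 11310/900920431 ≈ 1.2554e-5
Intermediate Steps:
R(g, u) = (g + u)/(g*u) (R(g, u) = (g + u)*(1/(g*u)) = (g + u)/(g*u))
1/(R(-174, -65) + 79657) = 1/((-174 - 65)/(-174*(-65)) + 79657) = 1/(-1/174*(-1/65)*(-239) + 79657) = 1/(-239/11310 + 79657) = 1/(900920431/11310) = 11310/900920431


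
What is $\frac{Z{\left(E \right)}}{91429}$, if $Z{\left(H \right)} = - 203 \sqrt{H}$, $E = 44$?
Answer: $- \frac{406 \sqrt{11}}{91429} \approx -0.014728$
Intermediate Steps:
$\frac{Z{\left(E \right)}}{91429} = \frac{\left(-203\right) \sqrt{44}}{91429} = - 203 \cdot 2 \sqrt{11} \cdot \frac{1}{91429} = - 406 \sqrt{11} \cdot \frac{1}{91429} = - \frac{406 \sqrt{11}}{91429}$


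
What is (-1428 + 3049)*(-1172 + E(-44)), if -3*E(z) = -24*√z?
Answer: -1899812 + 25936*I*√11 ≈ -1.8998e+6 + 86020.0*I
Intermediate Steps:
E(z) = 8*√z (E(z) = -(-8)*√z = 8*√z)
(-1428 + 3049)*(-1172 + E(-44)) = (-1428 + 3049)*(-1172 + 8*√(-44)) = 1621*(-1172 + 8*(2*I*√11)) = 1621*(-1172 + 16*I*√11) = -1899812 + 25936*I*√11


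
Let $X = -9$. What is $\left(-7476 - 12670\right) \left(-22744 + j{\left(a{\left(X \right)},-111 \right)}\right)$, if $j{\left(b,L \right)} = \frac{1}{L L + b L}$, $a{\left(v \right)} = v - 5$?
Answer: $\frac{6357533637854}{13875} \approx 4.582 \cdot 10^{8}$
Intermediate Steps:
$a{\left(v \right)} = -5 + v$
$j{\left(b,L \right)} = \frac{1}{L^{2} + L b}$
$\left(-7476 - 12670\right) \left(-22744 + j{\left(a{\left(X \right)},-111 \right)}\right) = \left(-7476 - 12670\right) \left(-22744 + \frac{1}{\left(-111\right) \left(-111 - 14\right)}\right) = - 20146 \left(-22744 - \frac{1}{111 \left(-111 - 14\right)}\right) = - 20146 \left(-22744 - \frac{1}{111 \left(-125\right)}\right) = - 20146 \left(-22744 - - \frac{1}{13875}\right) = - 20146 \left(-22744 + \frac{1}{13875}\right) = \left(-20146\right) \left(- \frac{315572999}{13875}\right) = \frac{6357533637854}{13875}$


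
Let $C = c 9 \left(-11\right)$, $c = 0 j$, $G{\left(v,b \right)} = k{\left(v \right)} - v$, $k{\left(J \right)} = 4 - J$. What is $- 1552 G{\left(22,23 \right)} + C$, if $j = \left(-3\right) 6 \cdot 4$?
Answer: $62080$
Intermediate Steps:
$j = -72$ ($j = \left(-18\right) 4 = -72$)
$G{\left(v,b \right)} = 4 - 2 v$ ($G{\left(v,b \right)} = \left(4 - v\right) - v = 4 - 2 v$)
$c = 0$ ($c = 0 \left(-72\right) = 0$)
$C = 0$ ($C = 0 \cdot 9 \left(-11\right) = 0 \left(-11\right) = 0$)
$- 1552 G{\left(22,23 \right)} + C = - 1552 \left(4 - 44\right) + 0 = \left(-1552\right) \left(-40\right) + 0 = 62080 + 0 = 62080$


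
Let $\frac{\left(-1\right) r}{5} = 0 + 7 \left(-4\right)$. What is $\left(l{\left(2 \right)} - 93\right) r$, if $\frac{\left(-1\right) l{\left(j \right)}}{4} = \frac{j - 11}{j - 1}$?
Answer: $-7980$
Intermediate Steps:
$r = 140$ ($r = - 5 \left(0 + 7 \left(-4\right)\right) = - 5 \left(0 - 28\right) = \left(-5\right) \left(-28\right) = 140$)
$l{\left(j \right)} = - \frac{4 \left(-11 + j\right)}{-1 + j}$ ($l{\left(j \right)} = - 4 \frac{j - 11}{j - 1} = - 4 \frac{-11 + j}{-1 + j} = - \frac{4 \left(-11 + j\right)}{-1 + j}$)
$\left(l{\left(2 \right)} - 93\right) r = \left(\frac{4 \left(11 - 2\right)}{-1 + 2} - 93\right) 140 = \left(\frac{4 \left(11 - 2\right)}{1} - 93\right) 140 = \left(4 \cdot 1 \cdot 9 - 93\right) 140 = \left(36 - 93\right) 140 = \left(-57\right) 140 = -7980$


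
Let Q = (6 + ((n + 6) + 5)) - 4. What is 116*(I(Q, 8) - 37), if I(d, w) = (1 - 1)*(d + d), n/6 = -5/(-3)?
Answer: -4292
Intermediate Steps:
n = 10 (n = 6*(-5/(-3)) = 6*(-5*(-⅓)) = 6*(5/3) = 10)
Q = 23 (Q = (6 + ((10 + 6) + 5)) - 4 = (6 + (16 + 5)) - 4 = (6 + 21) - 4 = 27 - 4 = 23)
I(d, w) = 0 (I(d, w) = 0*(2*d) = 0)
116*(I(Q, 8) - 37) = 116*(0 - 37) = 116*(-37) = -4292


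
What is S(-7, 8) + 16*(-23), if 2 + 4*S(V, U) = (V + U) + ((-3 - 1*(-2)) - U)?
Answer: -741/2 ≈ -370.50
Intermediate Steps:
S(V, U) = -¾ + V/4 (S(V, U) = -½ + ((V + U) + ((-3 - 1*(-2)) - U))/4 = -½ + ((U + V) + ((-3 + 2) - U))/4 = -½ + ((U + V) + (-1 - U))/4 = -½ + (-1 + V)/4 = -½ + (-¼ + V/4) = -¾ + V/4)
S(-7, 8) + 16*(-23) = (-¾ + (¼)*(-7)) + 16*(-23) = (-¾ - 7/4) - 368 = -5/2 - 368 = -741/2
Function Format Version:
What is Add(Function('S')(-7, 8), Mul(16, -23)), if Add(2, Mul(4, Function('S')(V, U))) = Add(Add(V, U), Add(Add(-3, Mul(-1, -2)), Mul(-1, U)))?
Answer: Rational(-741, 2) ≈ -370.50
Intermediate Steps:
Function('S')(V, U) = Add(Rational(-3, 4), Mul(Rational(1, 4), V)) (Function('S')(V, U) = Add(Rational(-1, 2), Mul(Rational(1, 4), Add(Add(V, U), Add(Add(-3, Mul(-1, -2)), Mul(-1, U))))) = Add(Rational(-1, 2), Mul(Rational(1, 4), Add(Add(U, V), Add(Add(-3, 2), Mul(-1, U))))) = Add(Rational(-1, 2), Mul(Rational(1, 4), Add(Add(U, V), Add(-1, Mul(-1, U))))) = Add(Rational(-1, 2), Mul(Rational(1, 4), Add(-1, V))) = Add(Rational(-1, 2), Add(Rational(-1, 4), Mul(Rational(1, 4), V))) = Add(Rational(-3, 4), Mul(Rational(1, 4), V)))
Add(Function('S')(-7, 8), Mul(16, -23)) = Add(Add(Rational(-3, 4), Mul(Rational(1, 4), -7)), Mul(16, -23)) = Add(Add(Rational(-3, 4), Rational(-7, 4)), -368) = Add(Rational(-5, 2), -368) = Rational(-741, 2)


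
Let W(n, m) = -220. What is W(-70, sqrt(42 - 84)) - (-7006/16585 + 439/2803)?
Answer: -329514487/1499605 ≈ -219.73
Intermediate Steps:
W(-70, sqrt(42 - 84)) - (-7006/16585 + 439/2803) = -220 - (-7006/16585 + 439/2803) = -220 - (-7006*1/16585 + 439*(1/2803)) = -220 - (-226/535 + 439/2803) = -220 - 1*(-398613/1499605) = -220 + 398613/1499605 = -329514487/1499605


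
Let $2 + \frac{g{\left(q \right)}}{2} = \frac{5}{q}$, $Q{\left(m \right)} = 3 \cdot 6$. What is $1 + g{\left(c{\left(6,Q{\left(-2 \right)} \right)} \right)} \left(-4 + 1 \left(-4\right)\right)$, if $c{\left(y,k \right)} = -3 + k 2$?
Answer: $\frac{1009}{33} \approx 30.576$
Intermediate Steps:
$Q{\left(m \right)} = 18$
$c{\left(y,k \right)} = -3 + 2 k$
$g{\left(q \right)} = -4 + \frac{10}{q}$ ($g{\left(q \right)} = -4 + 2 \frac{5}{q} = -4 + \frac{10}{q}$)
$1 + g{\left(c{\left(6,Q{\left(-2 \right)} \right)} \right)} \left(-4 + 1 \left(-4\right)\right) = 1 + \left(-4 + \frac{10}{-3 + 2 \cdot 18}\right) \left(-4 + 1 \left(-4\right)\right) = 1 + \left(-4 + \frac{10}{-3 + 36}\right) \left(-4 - 4\right) = 1 + \left(-4 + \frac{10}{33}\right) \left(-8\right) = 1 - - \frac{976}{33} = 1 + \frac{976}{33} = \frac{1009}{33}$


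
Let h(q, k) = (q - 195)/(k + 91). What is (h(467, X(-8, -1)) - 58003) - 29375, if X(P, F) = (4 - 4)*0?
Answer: -7951126/91 ≈ -87375.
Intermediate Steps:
X(P, F) = 0 (X(P, F) = 0*0 = 0)
h(q, k) = (-195 + q)/(91 + k)
(h(467, X(-8, -1)) - 58003) - 29375 = ((-195 + 467)/(91 + 0) - 58003) - 29375 = (272/91 - 58003) - 29375 = -5278001/91 - 29375 = -7951126/91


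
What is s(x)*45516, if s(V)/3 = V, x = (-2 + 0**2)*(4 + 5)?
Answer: -2457864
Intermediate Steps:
x = -18 (x = (-2 + 0)*9 = -2*9 = -18)
s(V) = 3*V
s(x)*45516 = (3*(-18))*45516 = -54*45516 = -2457864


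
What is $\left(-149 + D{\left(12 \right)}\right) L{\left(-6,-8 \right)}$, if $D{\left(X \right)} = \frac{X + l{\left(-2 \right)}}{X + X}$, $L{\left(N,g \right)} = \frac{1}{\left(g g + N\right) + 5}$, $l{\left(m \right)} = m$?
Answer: $- \frac{1783}{756} \approx -2.3585$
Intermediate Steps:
$L{\left(N,g \right)} = \frac{1}{5 + N + g^{2}}$ ($L{\left(N,g \right)} = \frac{1}{\left(g^{2} + N\right) + 5} = \frac{1}{\left(N + g^{2}\right) + 5} = \frac{1}{5 + N + g^{2}}$)
$D{\left(X \right)} = \frac{-2 + X}{2 X}$ ($D{\left(X \right)} = \frac{X - 2}{X + X} = \frac{-2 + X}{2 X}$)
$\left(-149 + D{\left(12 \right)}\right) L{\left(-6,-8 \right)} = \frac{-149 + \frac{-2 + 12}{2 \cdot 12}}{5 - 6 + \left(-8\right)^{2}} = \frac{-149 + \frac{1}{2} \cdot \frac{1}{12} \cdot 10}{5 - 6 + 64} = \frac{-149 + \frac{5}{12}}{63} = \left(- \frac{1783}{12}\right) \frac{1}{63} = - \frac{1783}{756}$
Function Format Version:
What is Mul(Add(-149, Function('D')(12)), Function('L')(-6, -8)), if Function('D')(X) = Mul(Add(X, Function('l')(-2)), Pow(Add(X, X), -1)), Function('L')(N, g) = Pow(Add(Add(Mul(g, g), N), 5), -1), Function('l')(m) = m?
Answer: Rational(-1783, 756) ≈ -2.3585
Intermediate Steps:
Function('L')(N, g) = Pow(Add(5, N, Pow(g, 2)), -1) (Function('L')(N, g) = Pow(Add(Add(Pow(g, 2), N), 5), -1) = Pow(Add(Add(N, Pow(g, 2)), 5), -1) = Pow(Add(5, N, Pow(g, 2)), -1))
Function('D')(X) = Mul(Rational(1, 2), Pow(X, -1), Add(-2, X)) (Function('D')(X) = Mul(Add(X, -2), Pow(Add(X, X), -1)) = Mul(Add(-2, X), Pow(Mul(2, X), -1)) = Mul(Add(-2, X), Mul(Rational(1, 2), Pow(X, -1))) = Mul(Rational(1, 2), Pow(X, -1), Add(-2, X)))
Mul(Add(-149, Function('D')(12)), Function('L')(-6, -8)) = Mul(Add(-149, Mul(Rational(1, 2), Pow(12, -1), Add(-2, 12))), Pow(Add(5, -6, Pow(-8, 2)), -1)) = Mul(Add(-149, Mul(Rational(1, 2), Rational(1, 12), 10)), Pow(Add(5, -6, 64), -1)) = Mul(Add(-149, Rational(5, 12)), Pow(63, -1)) = Mul(Rational(-1783, 12), Rational(1, 63)) = Rational(-1783, 756)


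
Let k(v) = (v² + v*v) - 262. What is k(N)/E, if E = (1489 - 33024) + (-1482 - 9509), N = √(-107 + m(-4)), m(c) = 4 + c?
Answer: 238/21263 ≈ 0.011193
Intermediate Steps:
N = I*√107 (N = √(-107 + (4 - 4)) = √(-107 + 0) = √(-107) = I*√107 ≈ 10.344*I)
k(v) = -262 + 2*v² (k(v) = (v² + v²) - 262 = 2*v² - 262 = -262 + 2*v²)
E = -42526 (E = -31535 - 10991 = -42526)
k(N)/E = (-262 + 2*(I*√107)²)/(-42526) = (-262 + 2*(-107))*(-1/42526) = (-262 - 214)*(-1/42526) = -476*(-1/42526) = 238/21263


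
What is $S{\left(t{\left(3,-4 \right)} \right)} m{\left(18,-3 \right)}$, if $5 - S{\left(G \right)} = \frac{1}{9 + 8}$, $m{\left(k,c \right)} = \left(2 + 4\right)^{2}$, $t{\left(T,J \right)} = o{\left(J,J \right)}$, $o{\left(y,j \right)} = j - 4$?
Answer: $\frac{3024}{17} \approx 177.88$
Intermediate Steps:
$o{\left(y,j \right)} = -4 + j$
$t{\left(T,J \right)} = -4 + J$
$m{\left(k,c \right)} = 36$ ($m{\left(k,c \right)} = 6^{2} = 36$)
$S{\left(G \right)} = \frac{84}{17}$ ($S{\left(G \right)} = 5 - \frac{1}{9 + 8} = 5 - \frac{1}{17} = \frac{84}{17}$)
$S{\left(t{\left(3,-4 \right)} \right)} m{\left(18,-3 \right)} = \frac{84}{17} \cdot 36 = \frac{3024}{17}$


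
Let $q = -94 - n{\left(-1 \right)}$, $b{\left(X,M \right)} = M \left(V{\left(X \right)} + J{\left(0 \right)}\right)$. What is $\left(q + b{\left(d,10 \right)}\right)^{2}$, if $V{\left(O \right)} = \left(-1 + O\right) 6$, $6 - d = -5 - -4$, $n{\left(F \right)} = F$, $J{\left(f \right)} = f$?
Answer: $71289$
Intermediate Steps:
$d = 7$ ($d = 6 - \left(-5 - -4\right) = 6 - \left(-5 + 4\right) = 6 - -1 = 6 + 1 = 7$)
$V{\left(O \right)} = -6 + 6 O$
$b{\left(X,M \right)} = M \left(-6 + 6 X\right)$ ($b{\left(X,M \right)} = M \left(\left(-6 + 6 X\right) + 0\right) = M \left(-6 + 6 X\right)$)
$q = -93$ ($q = -94 - -1 = -94 + 1 = -93$)
$\left(q + b{\left(d,10 \right)}\right)^{2} = \left(-93 + 6 \cdot 10 \left(-1 + 7\right)\right)^{2} = \left(-93 + 6 \cdot 10 \cdot 6\right)^{2} = \left(-93 + 360\right)^{2} = 267^{2} = 71289$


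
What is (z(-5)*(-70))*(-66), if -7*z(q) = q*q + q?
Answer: -13200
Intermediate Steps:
z(q) = -q/7 - q**2/7 (z(q) = -(q*q + q)/7 = -(q**2 + q)/7 = -(q + q**2)/7 = -q/7 - q**2/7)
(z(-5)*(-70))*(-66) = (-1/7*(-5)*(1 - 5)*(-70))*(-66) = (-1/7*(-5)*(-4)*(-70))*(-66) = -20/7*(-70)*(-66) = 200*(-66) = -13200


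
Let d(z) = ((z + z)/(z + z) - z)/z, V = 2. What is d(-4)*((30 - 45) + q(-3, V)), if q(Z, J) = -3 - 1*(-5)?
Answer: 65/4 ≈ 16.250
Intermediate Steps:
q(Z, J) = 2 (q(Z, J) = -3 + 5 = 2)
d(z) = (1 - z)/z (d(z) = ((2*z)/((2*z)) - z)/z = ((2*z)*(1/(2*z)) - z)/z = (1 - z)/z)
d(-4)*((30 - 45) + q(-3, V)) = ((1 - 1*(-4))/(-4))*((30 - 45) + 2) = (-(1 + 4)/4)*(-15 + 2) = -¼*5*(-13) = -5/4*(-13) = 65/4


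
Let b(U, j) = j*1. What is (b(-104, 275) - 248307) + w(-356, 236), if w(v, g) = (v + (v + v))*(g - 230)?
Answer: -254440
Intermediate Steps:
b(U, j) = j
w(v, g) = 3*v*(-230 + g) (w(v, g) = (v + 2*v)*(-230 + g) = (3*v)*(-230 + g) = 3*v*(-230 + g))
(b(-104, 275) - 248307) + w(-356, 236) = (275 - 248307) + 3*(-356)*(-230 + 236) = -248032 + 3*(-356)*6 = -248032 - 6408 = -254440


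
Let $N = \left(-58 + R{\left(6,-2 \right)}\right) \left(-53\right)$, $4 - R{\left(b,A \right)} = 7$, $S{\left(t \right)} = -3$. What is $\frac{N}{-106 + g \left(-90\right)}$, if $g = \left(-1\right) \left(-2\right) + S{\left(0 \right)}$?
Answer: $- \frac{3233}{16} \approx -202.06$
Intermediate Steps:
$R{\left(b,A \right)} = -3$ ($R{\left(b,A \right)} = 4 - 7 = -3$)
$g = -1$ ($g = \left(-1\right) \left(-2\right) - 3 = 2 - 3 = -1$)
$N = 3233$ ($N = \left(-58 - 3\right) \left(-53\right) = \left(-61\right) \left(-53\right) = 3233$)
$\frac{N}{-106 + g \left(-90\right)} = \frac{3233}{-106 - -90} = \frac{3233}{-106 + 90} = \frac{3233}{-16} = 3233 \left(- \frac{1}{16}\right) = - \frac{3233}{16}$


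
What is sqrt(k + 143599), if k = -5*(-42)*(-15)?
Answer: sqrt(140449) ≈ 374.77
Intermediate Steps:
k = -3150 (k = 210*(-15) = -3150)
sqrt(k + 143599) = sqrt(-3150 + 143599) = sqrt(140449)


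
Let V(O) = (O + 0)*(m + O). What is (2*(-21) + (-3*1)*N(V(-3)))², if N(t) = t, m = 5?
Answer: 576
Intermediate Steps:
V(O) = O*(5 + O) (V(O) = (O + 0)*(5 + O) = O*(5 + O))
(2*(-21) + (-3*1)*N(V(-3)))² = (2*(-21) + (-3*1)*(-3*(5 - 3)))² = (-42 - (-9)*2)² = (-42 - 3*(-6))² = (-42 + 18)² = (-24)² = 576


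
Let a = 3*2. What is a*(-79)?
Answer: -474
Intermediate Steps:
a = 6
a*(-79) = 6*(-79) = -474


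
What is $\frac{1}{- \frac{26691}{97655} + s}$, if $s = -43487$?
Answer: $- \frac{97655}{4246749676} \approx -2.2995 \cdot 10^{-5}$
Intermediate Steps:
$\frac{1}{- \frac{26691}{97655} + s} = \frac{1}{- \frac{26691}{97655} - 43487} = \frac{1}{- \frac{4246749676}{97655}} = - \frac{97655}{4246749676}$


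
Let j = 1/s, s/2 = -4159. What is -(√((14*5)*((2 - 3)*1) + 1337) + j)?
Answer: 1/8318 - √1267 ≈ -35.595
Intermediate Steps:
s = -8318 (s = 2*(-4159) = -8318)
j = -1/8318 (j = 1/(-8318) = -1/8318 ≈ -0.00012022)
-(√((14*5)*((2 - 3)*1) + 1337) + j) = -(√((14*5)*((2 - 3)*1) + 1337) - 1/8318) = -(√(70*(-1*1) + 1337) - 1/8318) = -(√(70*(-1) + 1337) - 1/8318) = -(√(-70 + 1337) - 1/8318) = -(√1267 - 1/8318) = -(-1/8318 + √1267) = 1/8318 - √1267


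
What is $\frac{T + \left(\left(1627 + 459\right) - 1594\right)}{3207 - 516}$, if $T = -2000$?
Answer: $- \frac{116}{207} \approx -0.56039$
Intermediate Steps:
$\frac{T + \left(\left(1627 + 459\right) - 1594\right)}{3207 - 516} = \frac{-2000 + \left(\left(1627 + 459\right) - 1594\right)}{3207 - 516} = \frac{-2000 + \left(2086 - 1594\right)}{3207 - 516} = \frac{-2000 + 492}{2691} = \left(-1508\right) \frac{1}{2691} = - \frac{116}{207}$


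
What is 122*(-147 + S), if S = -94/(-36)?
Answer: -158539/9 ≈ -17615.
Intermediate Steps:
S = 47/18 (S = -94*(-1/36) = 47/18 ≈ 2.6111)
122*(-147 + S) = 122*(-147 + 47/18) = 122*(-2599/18) = -158539/9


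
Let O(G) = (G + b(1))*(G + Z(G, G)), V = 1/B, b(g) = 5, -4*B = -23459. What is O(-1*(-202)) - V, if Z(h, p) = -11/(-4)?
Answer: 3977074631/93836 ≈ 42383.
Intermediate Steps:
Z(h, p) = 11/4 (Z(h, p) = -11*(-¼) = 11/4)
B = 23459/4 (B = -¼*(-23459) = 23459/4 ≈ 5864.8)
V = 4/23459 (V = 1/(23459/4) = 4/23459 ≈ 0.00017051)
O(G) = (5 + G)*(11/4 + G) (O(G) = (G + 5)*(G + 11/4) = (5 + G)*(11/4 + G))
O(-1*(-202)) - V = (55/4 + (-1*(-202))² + 31*(-1*(-202))/4) - 1*4/23459 = (55/4 + 202² + (31/4)*202) - 4/23459 = (55/4 + 40804 + 3131/2) - 4/23459 = 169533/4 - 4/23459 = 3977074631/93836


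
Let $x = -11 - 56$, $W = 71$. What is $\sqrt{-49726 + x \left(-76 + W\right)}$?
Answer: $i \sqrt{49391} \approx 222.24 i$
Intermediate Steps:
$x = -67$ ($x = -11 - 56 = -67$)
$\sqrt{-49726 + x \left(-76 + W\right)} = \sqrt{-49726 - 67 \left(-76 + 71\right)} = \sqrt{-49726 - -335} = \sqrt{-49726 + 335} = \sqrt{-49391} = i \sqrt{49391}$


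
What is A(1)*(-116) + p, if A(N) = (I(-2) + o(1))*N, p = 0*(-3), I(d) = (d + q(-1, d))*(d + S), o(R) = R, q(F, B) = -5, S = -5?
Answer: -5800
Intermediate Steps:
I(d) = (-5 + d)² (I(d) = (d - 5)*(d - 5) = (-5 + d)*(-5 + d) = (-5 + d)²)
p = 0
A(N) = 50*N (A(N) = ((25 + (-2)² - 10*(-2)) + 1)*N = ((25 + 4 + 20) + 1)*N = (49 + 1)*N = 50*N)
A(1)*(-116) + p = (50*1)*(-116) + 0 = 50*(-116) + 0 = -5800 + 0 = -5800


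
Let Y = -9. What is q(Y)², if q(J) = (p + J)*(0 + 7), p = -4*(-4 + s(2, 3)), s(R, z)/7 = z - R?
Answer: 21609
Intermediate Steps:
s(R, z) = -7*R + 7*z (s(R, z) = 7*(z - R) = -7*R + 7*z)
p = -12 (p = -4*(-4 + (-7*2 + 7*3)) = -4*(-4 + (-14 + 21)) = -4*(-4 + 7) = -4*3 = -12)
q(J) = -84 + 7*J (q(J) = (-12 + J)*(0 + 7) = (-12 + J)*7 = -84 + 7*J)
q(Y)² = (-84 + 7*(-9))² = (-84 - 63)² = (-147)² = 21609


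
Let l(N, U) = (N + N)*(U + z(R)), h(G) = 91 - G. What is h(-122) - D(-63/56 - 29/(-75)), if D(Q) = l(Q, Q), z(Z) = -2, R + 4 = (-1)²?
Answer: 37612151/180000 ≈ 208.96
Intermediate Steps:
R = -3 (R = -4 + (-1)² = -4 + 1 = -3)
l(N, U) = 2*N*(-2 + U) (l(N, U) = (N + N)*(U - 2) = (2*N)*(-2 + U) = 2*N*(-2 + U))
D(Q) = 2*Q*(-2 + Q)
h(-122) - D(-63/56 - 29/(-75)) = (91 - 1*(-122)) - 2*(-63/56 - 29/(-75))*(-2 + (-63/56 - 29/(-75))) = (91 + 122) - 2*(-63*1/56 - 29*(-1/75))*(-2 + (-63*1/56 - 29*(-1/75))) = 213 - 2*(-9/8 + 29/75)*(-2 + (-9/8 + 29/75)) = 213 - 2*(-443)*(-2 - 443/600)/600 = 213 - 2*(-443)*(-1643)/(600*600) = 213 - 1*727849/180000 = 213 - 727849/180000 = 37612151/180000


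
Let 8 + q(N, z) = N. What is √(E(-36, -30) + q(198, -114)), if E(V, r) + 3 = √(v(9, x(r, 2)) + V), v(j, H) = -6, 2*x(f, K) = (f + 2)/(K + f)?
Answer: √(187 + I*√42) ≈ 13.677 + 0.2369*I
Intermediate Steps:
x(f, K) = (2 + f)/(2*(K + f)) (x(f, K) = ((f + 2)/(K + f))/2 = ((2 + f)/(K + f))/2 = (2 + f)/(2*(K + f)))
q(N, z) = -8 + N
E(V, r) = -3 + √(-6 + V)
√(E(-36, -30) + q(198, -114)) = √((-3 + √(-6 - 36)) + (-8 + 198)) = √((-3 + √(-42)) + 190) = √((-3 + I*√42) + 190) = √(187 + I*√42)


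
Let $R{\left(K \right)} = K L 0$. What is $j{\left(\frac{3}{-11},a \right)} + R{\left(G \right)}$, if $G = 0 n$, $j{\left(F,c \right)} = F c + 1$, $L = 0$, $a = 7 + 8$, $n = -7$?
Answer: $- \frac{34}{11} \approx -3.0909$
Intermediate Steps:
$a = 15$
$j{\left(F,c \right)} = 1 + F c$
$G = 0$ ($G = 0 \left(-7\right) = 0$)
$R{\left(K \right)} = 0$ ($R{\left(K \right)} = K 0 \cdot 0 = 0 \cdot 0 = 0$)
$j{\left(\frac{3}{-11},a \right)} + R{\left(G \right)} = \left(1 + \frac{3}{-11} \cdot 15\right) + 0 = \left(1 + 3 \left(- \frac{1}{11}\right) 15\right) + 0 = \left(1 - \frac{45}{11}\right) + 0 = - \frac{34}{11} + 0 = - \frac{34}{11}$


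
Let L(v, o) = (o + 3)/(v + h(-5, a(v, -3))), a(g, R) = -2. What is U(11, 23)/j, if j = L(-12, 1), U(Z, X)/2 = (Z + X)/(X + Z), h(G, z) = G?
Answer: -17/2 ≈ -8.5000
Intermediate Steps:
U(Z, X) = 2 (U(Z, X) = 2*((Z + X)/(X + Z)) = 2*((X + Z)/(X + Z)) = 2*1 = 2)
L(v, o) = (3 + o)/(-5 + v) (L(v, o) = (o + 3)/(v - 5) = (3 + o)/(-5 + v))
j = -4/17 (j = (3 + 1)/(-5 - 12) = 4/(-17) = -1/17*4 = -4/17 ≈ -0.23529)
U(11, 23)/j = 2/(-4/17) = 2*(-17/4) = -17/2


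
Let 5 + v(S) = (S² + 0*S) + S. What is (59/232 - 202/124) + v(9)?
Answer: 601433/7192 ≈ 83.625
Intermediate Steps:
v(S) = -5 + S + S² (v(S) = -5 + ((S² + 0*S) + S) = -5 + ((S² + 0) + S) = -5 + (S² + S) = -5 + (S + S²) = -5 + S + S²)
(59/232 - 202/124) + v(9) = (59/232 - 202/124) + (-5 + 9 + 9²) = (59*(1/232) - 202*1/124) + (-5 + 9 + 81) = (59/232 - 101/62) + 85 = -9887/7192 + 85 = 601433/7192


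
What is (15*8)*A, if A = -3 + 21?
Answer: 2160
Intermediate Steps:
A = 18
(15*8)*A = (15*8)*18 = 120*18 = 2160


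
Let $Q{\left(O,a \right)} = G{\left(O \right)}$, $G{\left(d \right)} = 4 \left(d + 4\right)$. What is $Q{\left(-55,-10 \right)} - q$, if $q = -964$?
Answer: $760$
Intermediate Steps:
$G{\left(d \right)} = 16 + 4 d$ ($G{\left(d \right)} = 4 \left(4 + d\right) = 16 + 4 d$)
$Q{\left(O,a \right)} = 16 + 4 O$
$Q{\left(-55,-10 \right)} - q = \left(16 + 4 \left(-55\right)\right) - -964 = \left(16 - 220\right) + 964 = -204 + 964 = 760$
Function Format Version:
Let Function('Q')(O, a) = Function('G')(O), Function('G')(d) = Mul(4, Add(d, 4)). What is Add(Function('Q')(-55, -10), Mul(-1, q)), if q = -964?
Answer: 760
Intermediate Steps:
Function('G')(d) = Add(16, Mul(4, d)) (Function('G')(d) = Mul(4, Add(4, d)) = Add(16, Mul(4, d)))
Function('Q')(O, a) = Add(16, Mul(4, O))
Add(Function('Q')(-55, -10), Mul(-1, q)) = Add(Add(16, Mul(4, -55)), Mul(-1, -964)) = Add(Add(16, -220), 964) = Add(-204, 964) = 760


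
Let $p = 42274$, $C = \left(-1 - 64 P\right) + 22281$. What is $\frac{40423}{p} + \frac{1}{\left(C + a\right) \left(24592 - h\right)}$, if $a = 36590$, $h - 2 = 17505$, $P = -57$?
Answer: $\frac{4476241218741}{4681211707055} \approx 0.95621$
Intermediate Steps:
$h = 17507$ ($h = 2 + 17505 = 17507$)
$C = 25928$ ($C = \left(-1 - -3648\right) + 22281 = \left(-1 + 3648\right) + 22281 = 3647 + 22281 = 25928$)
$\frac{40423}{p} + \frac{1}{\left(C + a\right) \left(24592 - h\right)} = \frac{40423}{42274} + \frac{1}{\left(25928 + 36590\right) \left(24592 - 17507\right)} = 40423 \cdot \frac{1}{42274} + \frac{1}{62518 \left(24592 - 17507\right)} = \frac{40423}{42274} + \frac{1}{62518 \cdot 7085} = \frac{40423}{42274} + \frac{1}{62518} \cdot \frac{1}{7085} = \frac{40423}{42274} + \frac{1}{442940030} = \frac{4476241218741}{4681211707055}$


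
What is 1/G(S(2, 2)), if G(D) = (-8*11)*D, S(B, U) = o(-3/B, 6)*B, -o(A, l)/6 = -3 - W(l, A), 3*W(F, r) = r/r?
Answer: -1/3520 ≈ -0.00028409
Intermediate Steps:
W(F, r) = ⅓ (W(F, r) = (r/r)/3 = (⅓)*1 = ⅓)
o(A, l) = 20 (o(A, l) = -6*(-3 - 1*⅓) = -6*(-3 - ⅓) = -6*(-10/3) = 20)
S(B, U) = 20*B
G(D) = -88*D
1/G(S(2, 2)) = 1/(-1760*2) = 1/(-88*40) = 1/(-3520) = -1/3520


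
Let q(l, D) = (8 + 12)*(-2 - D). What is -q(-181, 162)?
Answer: 3280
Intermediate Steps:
q(l, D) = -40 - 20*D (q(l, D) = 20*(-2 - D) = -40 - 20*D)
-q(-181, 162) = -(-40 - 20*162) = -(-40 - 3240) = -1*(-3280) = 3280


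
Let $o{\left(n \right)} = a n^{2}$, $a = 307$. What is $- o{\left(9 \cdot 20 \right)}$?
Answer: $-9946800$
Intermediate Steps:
$o{\left(n \right)} = 307 n^{2}$
$- o{\left(9 \cdot 20 \right)} = - 307 \left(9 \cdot 20\right)^{2} = - 307 \cdot 180^{2} = - 307 \cdot 32400 = \left(-1\right) 9946800 = -9946800$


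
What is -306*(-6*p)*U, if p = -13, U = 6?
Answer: -143208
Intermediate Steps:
-306*(-6*p)*U = -306*(-6*(-13))*6 = -23868*6 = -306*468 = -143208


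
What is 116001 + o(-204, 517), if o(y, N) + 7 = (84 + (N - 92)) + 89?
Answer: 116592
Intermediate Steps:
o(y, N) = 74 + N (o(y, N) = -7 + ((84 + (N - 92)) + 89) = -7 + ((84 + (-92 + N)) + 89) = -7 + ((-8 + N) + 89) = -7 + (81 + N) = 74 + N)
116001 + o(-204, 517) = 116001 + (74 + 517) = 116001 + 591 = 116592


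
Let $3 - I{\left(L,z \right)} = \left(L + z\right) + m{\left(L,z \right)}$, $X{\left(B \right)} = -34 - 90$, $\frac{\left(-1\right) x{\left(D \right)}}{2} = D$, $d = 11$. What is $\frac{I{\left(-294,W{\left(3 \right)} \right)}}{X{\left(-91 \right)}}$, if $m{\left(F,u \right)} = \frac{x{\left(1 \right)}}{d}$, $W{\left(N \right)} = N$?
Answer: $- \frac{809}{341} \approx -2.3724$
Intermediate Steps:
$x{\left(D \right)} = - 2 D$
$X{\left(B \right)} = -124$
$m{\left(F,u \right)} = - \frac{2}{11}$ ($m{\left(F,u \right)} = \frac{\left(-2\right) 1}{11} = \left(-2\right) \frac{1}{11} = - \frac{2}{11}$)
$I{\left(L,z \right)} = \frac{35}{11} - L - z$ ($I{\left(L,z \right)} = 3 - \left(\left(L + z\right) - \frac{2}{11}\right) = 3 - \left(- \frac{2}{11} + L + z\right) = \frac{35}{11} - L - z$)
$\frac{I{\left(-294,W{\left(3 \right)} \right)}}{X{\left(-91 \right)}} = \frac{\frac{35}{11} - -294 - 3}{-124} = \left(\frac{35}{11} + 294 - 3\right) \left(- \frac{1}{124}\right) = \frac{3236}{11} \left(- \frac{1}{124}\right) = - \frac{809}{341}$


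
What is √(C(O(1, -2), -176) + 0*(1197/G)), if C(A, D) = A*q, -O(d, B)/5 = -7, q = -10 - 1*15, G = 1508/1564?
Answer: 5*I*√35 ≈ 29.58*I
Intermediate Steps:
G = 377/391 (G = 1508*(1/1564) = 377/391 ≈ 0.96419)
q = -25 (q = -10 - 15 = -25)
O(d, B) = 35 (O(d, B) = -5*(-7) = 35)
C(A, D) = -25*A (C(A, D) = A*(-25) = -25*A)
√(C(O(1, -2), -176) + 0*(1197/G)) = √(-25*35 + 0*(1197/(377/391))) = √(-875 + 0*(1197*(391/377))) = √(-875 + 0*(468027/377)) = √(-875 + 0) = √(-875) = 5*I*√35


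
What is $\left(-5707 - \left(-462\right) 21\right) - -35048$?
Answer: $39043$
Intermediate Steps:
$\left(-5707 - \left(-462\right) 21\right) - -35048 = \left(-5707 - -9702\right) + 35048 = \left(-5707 + 9702\right) + 35048 = 3995 + 35048 = 39043$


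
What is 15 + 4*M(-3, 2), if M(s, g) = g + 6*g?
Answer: 71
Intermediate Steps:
M(s, g) = 7*g
15 + 4*M(-3, 2) = 15 + 4*(7*2) = 15 + 4*14 = 15 + 56 = 71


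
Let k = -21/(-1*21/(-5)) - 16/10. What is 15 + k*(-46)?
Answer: 1593/5 ≈ 318.60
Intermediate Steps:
k = -33/5 (k = -21/((-21*(-⅕))) - 16*⅒ = -21/21/5 - 8/5 = -21*5/21 - 8/5 = -5 - 8/5 = -33/5 ≈ -6.6000)
15 + k*(-46) = 15 - 33/5*(-46) = 15 + 1518/5 = 1593/5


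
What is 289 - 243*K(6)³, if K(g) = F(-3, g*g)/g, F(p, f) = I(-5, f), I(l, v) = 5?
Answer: 1187/8 ≈ 148.38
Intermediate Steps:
F(p, f) = 5
K(g) = 5/g
289 - 243*K(6)³ = 289 - 243*(5/6)³ = 289 - 243*(5*(⅙))³ = 289 - 243*(⅚)³ = 289 - 243*125/216 = 289 - 1125/8 = 1187/8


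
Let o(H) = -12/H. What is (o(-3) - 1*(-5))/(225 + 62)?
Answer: 9/287 ≈ 0.031359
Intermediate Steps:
(o(-3) - 1*(-5))/(225 + 62) = (-12/(-3) - 1*(-5))/(225 + 62) = (-12*(-⅓) + 5)/287 = (4 + 5)*(1/287) = 9*(1/287) = 9/287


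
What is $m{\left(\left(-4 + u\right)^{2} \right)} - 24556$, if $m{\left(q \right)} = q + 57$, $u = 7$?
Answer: $-24490$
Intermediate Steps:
$m{\left(q \right)} = 57 + q$
$m{\left(\left(-4 + u\right)^{2} \right)} - 24556 = \left(57 + \left(-4 + 7\right)^{2}\right) - 24556 = \left(57 + 3^{2}\right) - 24556 = \left(57 + 9\right) - 24556 = 66 - 24556 = -24490$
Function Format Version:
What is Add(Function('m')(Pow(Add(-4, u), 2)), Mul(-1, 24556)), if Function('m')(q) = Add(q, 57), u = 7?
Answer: -24490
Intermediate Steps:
Function('m')(q) = Add(57, q)
Add(Function('m')(Pow(Add(-4, u), 2)), Mul(-1, 24556)) = Add(Add(57, Pow(Add(-4, 7), 2)), Mul(-1, 24556)) = Add(Add(57, Pow(3, 2)), -24556) = Add(Add(57, 9), -24556) = Add(66, -24556) = -24490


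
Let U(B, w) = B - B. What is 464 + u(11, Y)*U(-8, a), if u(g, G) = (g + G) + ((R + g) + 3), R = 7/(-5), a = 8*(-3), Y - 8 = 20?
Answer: 464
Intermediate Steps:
Y = 28 (Y = 8 + 20 = 28)
a = -24
R = -7/5 (R = 7*(-⅕) = -7/5 ≈ -1.4000)
U(B, w) = 0
u(g, G) = 8/5 + G + 2*g (u(g, G) = (g + G) + ((-7/5 + g) + 3) = (G + g) + (8/5 + g) = 8/5 + G + 2*g)
464 + u(11, Y)*U(-8, a) = 464 + (8/5 + 28 + 2*11)*0 = 464 + (8/5 + 28 + 22)*0 = 464 + (258/5)*0 = 464 + 0 = 464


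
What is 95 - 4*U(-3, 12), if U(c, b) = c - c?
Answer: 95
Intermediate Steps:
U(c, b) = 0
95 - 4*U(-3, 12) = 95 - 4*0 = 95 + 0 = 95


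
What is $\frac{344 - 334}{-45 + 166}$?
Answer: $\frac{10}{121} \approx 0.082645$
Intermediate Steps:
$\frac{344 - 334}{-45 + 166} = \frac{10}{121}$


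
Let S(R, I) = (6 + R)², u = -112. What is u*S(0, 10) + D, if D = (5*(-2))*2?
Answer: -4052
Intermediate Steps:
D = -20 (D = -10*2 = -20)
u*S(0, 10) + D = -112*(6 + 0)² - 20 = -112*6² - 20 = -112*36 - 20 = -4032 - 20 = -4052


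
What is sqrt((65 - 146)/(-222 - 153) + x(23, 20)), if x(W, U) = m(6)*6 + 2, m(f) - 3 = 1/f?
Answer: 2*sqrt(3315)/25 ≈ 4.6061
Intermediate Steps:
m(f) = 3 + 1/f
x(W, U) = 21 (x(W, U) = (3 + 1/6)*6 + 2 = (19/6)*6 + 2 = 19 + 2 = 21)
sqrt((65 - 146)/(-222 - 153) + x(23, 20)) = sqrt((65 - 146)/(-222 - 153) + 21) = sqrt(-81/(-375) + 21) = sqrt(-81*(-1/375) + 21) = sqrt(27/125 + 21) = sqrt(2652/125) = 2*sqrt(3315)/25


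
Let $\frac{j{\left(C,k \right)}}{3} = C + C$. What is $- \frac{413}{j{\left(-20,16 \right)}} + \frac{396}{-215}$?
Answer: $\frac{1651}{1032} \approx 1.5998$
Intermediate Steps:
$j{\left(C,k \right)} = 6 C$ ($j{\left(C,k \right)} = 3 \left(C + C\right) = 3 \cdot 2 C = 6 C$)
$- \frac{413}{j{\left(-20,16 \right)}} + \frac{396}{-215} = - \frac{413}{6 \left(-20\right)} + \frac{396}{-215} = - \frac{413}{-120} + 396 \left(- \frac{1}{215}\right) = \left(-413\right) \left(- \frac{1}{120}\right) - \frac{396}{215} = \frac{413}{120} - \frac{396}{215} = \frac{1651}{1032}$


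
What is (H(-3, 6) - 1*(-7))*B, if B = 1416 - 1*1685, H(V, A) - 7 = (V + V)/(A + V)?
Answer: -3228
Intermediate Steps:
H(V, A) = 7 + 2*V/(A + V) (H(V, A) = 7 + (V + V)/(A + V) = 7 + (2*V)/(A + V) = 7 + 2*V/(A + V))
B = -269 (B = 1416 - 1685 = -269)
(H(-3, 6) - 1*(-7))*B = ((7*6 + 9*(-3))/(6 - 3) - 1*(-7))*(-269) = ((42 - 27)/3 + 7)*(-269) = ((⅓)*15 + 7)*(-269) = (5 + 7)*(-269) = 12*(-269) = -3228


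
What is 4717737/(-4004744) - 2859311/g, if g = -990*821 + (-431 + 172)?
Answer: 7615057221271/3256053104456 ≈ 2.3387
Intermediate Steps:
g = -813049 (g = -812790 - 259 = -813049)
4717737/(-4004744) - 2859311/g = 4717737/(-4004744) - 2859311/(-813049) = 4717737*(-1/4004744) - 2859311*(-1/813049) = -4717737/4004744 + 2859311/813049 = 7615057221271/3256053104456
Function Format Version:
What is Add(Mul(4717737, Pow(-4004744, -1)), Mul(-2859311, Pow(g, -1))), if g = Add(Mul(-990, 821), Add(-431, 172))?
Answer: Rational(7615057221271, 3256053104456) ≈ 2.3387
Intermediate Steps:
g = -813049 (g = Add(-812790, -259) = -813049)
Add(Mul(4717737, Pow(-4004744, -1)), Mul(-2859311, Pow(g, -1))) = Add(Mul(4717737, Pow(-4004744, -1)), Mul(-2859311, Pow(-813049, -1))) = Add(Mul(4717737, Rational(-1, 4004744)), Mul(-2859311, Rational(-1, 813049))) = Add(Rational(-4717737, 4004744), Rational(2859311, 813049)) = Rational(7615057221271, 3256053104456)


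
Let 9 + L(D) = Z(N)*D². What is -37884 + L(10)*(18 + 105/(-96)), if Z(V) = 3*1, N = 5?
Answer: -1054857/32 ≈ -32964.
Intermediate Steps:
Z(V) = 3
L(D) = -9 + 3*D²
-37884 + L(10)*(18 + 105/(-96)) = -37884 + (-9 + 3*10²)*(18 + 105/(-96)) = -37884 + (-9 + 3*100)*(18 + 105*(-1/96)) = -37884 + (-9 + 300)*(18 - 35/32) = -37884 + 291*(541/32) = -37884 + 157431/32 = -1054857/32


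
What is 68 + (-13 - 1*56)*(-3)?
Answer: 275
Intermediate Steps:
68 + (-13 - 1*56)*(-3) = 68 + (-13 - 56)*(-3) = 68 - 69*(-3) = 68 + 207 = 275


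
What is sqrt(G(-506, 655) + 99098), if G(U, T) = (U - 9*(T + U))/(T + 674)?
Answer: sqrt(175028495955)/1329 ≈ 314.80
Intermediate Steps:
G(U, T) = (-9*T - 8*U)/(674 + T) (G(U, T) = (U + (-9*T - 9*U))/(674 + T) = (-9*T - 8*U)/(674 + T))
sqrt(G(-506, 655) + 99098) = sqrt((-9*655 - 8*(-506))/(674 + 655) + 99098) = sqrt((-5895 + 4048)/1329 + 99098) = sqrt((1/1329)*(-1847) + 99098) = sqrt(-1847/1329 + 99098) = sqrt(131699395/1329) = sqrt(175028495955)/1329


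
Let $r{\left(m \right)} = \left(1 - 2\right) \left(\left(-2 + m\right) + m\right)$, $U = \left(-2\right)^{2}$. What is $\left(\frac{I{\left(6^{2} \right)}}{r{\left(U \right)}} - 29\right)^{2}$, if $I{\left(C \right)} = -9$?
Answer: $\frac{3025}{4} \approx 756.25$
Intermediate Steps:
$U = 4$
$r{\left(m \right)} = 2 - 2 m$ ($r{\left(m \right)} = - (-2 + 2 m) = 2 - 2 m$)
$\left(\frac{I{\left(6^{2} \right)}}{r{\left(U \right)}} - 29\right)^{2} = \left(- \frac{9}{2 - 8} - 29\right)^{2} = \left(- \frac{9}{-6} - 29\right)^{2} = \left(\left(-9\right) \left(- \frac{1}{6}\right) - 29\right)^{2} = \left(\frac{3}{2} - 29\right)^{2} = \left(- \frac{55}{2}\right)^{2} = \frac{3025}{4}$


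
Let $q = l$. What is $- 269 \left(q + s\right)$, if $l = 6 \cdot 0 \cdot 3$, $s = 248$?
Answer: $-66712$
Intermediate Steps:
$l = 0$ ($l = 0 \cdot 3 = 0$)
$q = 0$
$- 269 \left(q + s\right) = - 269 \left(0 + 248\right) = \left(-269\right) 248 = -66712$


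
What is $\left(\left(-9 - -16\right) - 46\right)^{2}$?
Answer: $1521$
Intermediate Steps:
$\left(\left(-9 - -16\right) - 46\right)^{2} = \left(\left(-9 + 16\right) - 46\right)^{2} = \left(7 - 46\right)^{2} = \left(-39\right)^{2} = 1521$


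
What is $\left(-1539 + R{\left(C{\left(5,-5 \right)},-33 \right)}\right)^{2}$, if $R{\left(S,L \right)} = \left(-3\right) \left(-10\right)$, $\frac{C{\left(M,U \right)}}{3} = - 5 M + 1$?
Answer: $2277081$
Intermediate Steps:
$C{\left(M,U \right)} = 3 - 15 M$ ($C{\left(M,U \right)} = 3 \left(- 5 M + 1\right) = 3 \left(1 - 5 M\right) = 3 - 15 M$)
$R{\left(S,L \right)} = 30$
$\left(-1539 + R{\left(C{\left(5,-5 \right)},-33 \right)}\right)^{2} = \left(-1539 + 30\right)^{2} = \left(-1509\right)^{2} = 2277081$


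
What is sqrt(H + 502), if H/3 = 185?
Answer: sqrt(1057) ≈ 32.512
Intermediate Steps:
H = 555 (H = 3*185 = 555)
sqrt(H + 502) = sqrt(555 + 502) = sqrt(1057)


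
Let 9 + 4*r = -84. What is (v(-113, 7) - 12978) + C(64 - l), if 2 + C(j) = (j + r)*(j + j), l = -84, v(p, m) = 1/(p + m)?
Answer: 2538275/106 ≈ 23946.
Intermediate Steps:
r = -93/4 (r = -9/4 + (¼)*(-84) = -9/4 - 21 = -93/4 ≈ -23.250)
v(p, m) = 1/(m + p)
C(j) = -2 + 2*j*(-93/4 + j) (C(j) = -2 + (j - 93/4)*(j + j) = -2 + (-93/4 + j)*(2*j) = -2 + 2*j*(-93/4 + j))
(v(-113, 7) - 12978) + C(64 - l) = (1/(7 - 113) - 12978) + (-2 + 2*(64 - 1*(-84))² - 93*(64 - 1*(-84))/2) = (1/(-106) - 12978) + (-2 + 2*(64 + 84)² - 93*(64 + 84)/2) = (-1/106 - 12978) + (-2 + 2*148² - 93/2*148) = -1375669/106 + (-2 + 2*21904 - 6882) = -1375669/106 + (-2 + 43808 - 6882) = -1375669/106 + 36924 = 2538275/106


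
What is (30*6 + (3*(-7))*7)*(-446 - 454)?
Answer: -29700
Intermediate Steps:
(30*6 + (3*(-7))*7)*(-446 - 454) = (180 - 21*7)*(-900) = (180 - 147)*(-900) = 33*(-900) = -29700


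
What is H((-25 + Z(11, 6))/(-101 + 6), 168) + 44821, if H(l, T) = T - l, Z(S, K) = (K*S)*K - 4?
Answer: 4274322/95 ≈ 44993.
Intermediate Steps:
Z(S, K) = -4 + S*K² (Z(S, K) = S*K² - 4 = -4 + S*K²)
H((-25 + Z(11, 6))/(-101 + 6), 168) + 44821 = (168 - (-25 + (-4 + 11*6²))/(-101 + 6)) + 44821 = (168 - (-25 + (-4 + 11*36))/(-95)) + 44821 = (168 - (-25 + (-4 + 396))*(-1)/95) + 44821 = (168 - (-25 + 392)*(-1)/95) + 44821 = (168 - 367*(-1)/95) + 44821 = (168 - 1*(-367/95)) + 44821 = (168 + 367/95) + 44821 = 16327/95 + 44821 = 4274322/95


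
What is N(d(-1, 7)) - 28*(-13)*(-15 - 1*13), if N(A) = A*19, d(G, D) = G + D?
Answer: -10078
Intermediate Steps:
d(G, D) = D + G
N(A) = 19*A
N(d(-1, 7)) - 28*(-13)*(-15 - 1*13) = 19*(7 - 1) - 28*(-13)*(-15 - 1*13) = 19*6 - (-364)*(-15 - 13) = 114 - (-364)*(-28) = 114 - 1*10192 = 114 - 10192 = -10078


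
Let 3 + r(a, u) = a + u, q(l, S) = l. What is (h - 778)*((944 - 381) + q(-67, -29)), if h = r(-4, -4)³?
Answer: -1046064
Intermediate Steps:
r(a, u) = -3 + a + u (r(a, u) = -3 + (a + u) = -3 + a + u)
h = -1331 (h = (-3 - 4 - 4)³ = (-11)³ = -1331)
(h - 778)*((944 - 381) + q(-67, -29)) = (-1331 - 778)*((944 - 381) - 67) = -2109*(563 - 67) = -2109*496 = -1046064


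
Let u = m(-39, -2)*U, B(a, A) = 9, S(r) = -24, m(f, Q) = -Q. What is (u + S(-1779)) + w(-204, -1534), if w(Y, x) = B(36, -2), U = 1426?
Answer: 2837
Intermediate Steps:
w(Y, x) = 9
u = 2852 (u = -1*(-2)*1426 = 2*1426 = 2852)
(u + S(-1779)) + w(-204, -1534) = (2852 - 24) + 9 = 2828 + 9 = 2837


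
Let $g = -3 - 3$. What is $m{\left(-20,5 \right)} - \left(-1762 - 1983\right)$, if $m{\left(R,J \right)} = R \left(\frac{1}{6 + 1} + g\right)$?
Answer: $\frac{27035}{7} \approx 3862.1$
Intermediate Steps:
$g = -6$
$m{\left(R,J \right)} = - \frac{41 R}{7}$ ($m{\left(R,J \right)} = R \left(\frac{1}{6 + 1} - 6\right) = R \left(\frac{1}{7} - 6\right) = R \left(- \frac{41}{7}\right) = - \frac{41 R}{7}$)
$m{\left(-20,5 \right)} - \left(-1762 - 1983\right) = \left(- \frac{41}{7}\right) \left(-20\right) - \left(-1762 - 1983\right) = \frac{820}{7} - -3745 = \frac{820}{7} + 3745 = \frac{27035}{7}$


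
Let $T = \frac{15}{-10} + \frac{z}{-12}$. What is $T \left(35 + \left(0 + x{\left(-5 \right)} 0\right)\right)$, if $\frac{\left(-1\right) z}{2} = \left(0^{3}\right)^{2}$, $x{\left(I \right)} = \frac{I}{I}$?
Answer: $- \frac{105}{2} \approx -52.5$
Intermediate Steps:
$x{\left(I \right)} = 1$
$z = 0$ ($z = - 2 \left(0^{3}\right)^{2} = - 2 \cdot 0^{2} = \left(-2\right) 0 = 0$)
$T = - \frac{3}{2}$ ($T = \frac{15}{-10} + \frac{0}{-12} = 15 \left(- \frac{1}{10}\right) + 0 \left(- \frac{1}{12}\right) = - \frac{3}{2} + 0 = - \frac{3}{2} \approx -1.5$)
$T \left(35 + \left(0 + x{\left(-5 \right)} 0\right)\right) = - \frac{3 \left(35 + \left(0 + 1 \cdot 0\right)\right)}{2} = - \frac{3 \left(35 + \left(0 + 0\right)\right)}{2} = - \frac{3 \left(35 + 0\right)}{2} = \left(- \frac{3}{2}\right) 35 = - \frac{105}{2}$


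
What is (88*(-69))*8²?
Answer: -388608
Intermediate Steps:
(88*(-69))*8² = -6072*64 = -388608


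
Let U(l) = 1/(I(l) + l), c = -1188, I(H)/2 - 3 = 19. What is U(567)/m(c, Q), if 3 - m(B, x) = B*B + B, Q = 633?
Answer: -1/861603483 ≈ -1.1606e-9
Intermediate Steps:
I(H) = 44 (I(H) = 6 + 2*19 = 6 + 38 = 44)
U(l) = 1/(44 + l)
m(B, x) = 3 - B - B**2 (m(B, x) = 3 - (B*B + B) = 3 - (B**2 + B) = 3 - (B + B**2) = 3 + (-B - B**2) = 3 - B - B**2)
U(567)/m(c, Q) = 1/((44 + 567)*(3 - 1*(-1188) - 1*(-1188)**2)) = 1/(611*(3 + 1188 - 1*1411344)) = 1/(611*(3 + 1188 - 1411344)) = (1/611)/(-1410153) = (1/611)*(-1/1410153) = -1/861603483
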